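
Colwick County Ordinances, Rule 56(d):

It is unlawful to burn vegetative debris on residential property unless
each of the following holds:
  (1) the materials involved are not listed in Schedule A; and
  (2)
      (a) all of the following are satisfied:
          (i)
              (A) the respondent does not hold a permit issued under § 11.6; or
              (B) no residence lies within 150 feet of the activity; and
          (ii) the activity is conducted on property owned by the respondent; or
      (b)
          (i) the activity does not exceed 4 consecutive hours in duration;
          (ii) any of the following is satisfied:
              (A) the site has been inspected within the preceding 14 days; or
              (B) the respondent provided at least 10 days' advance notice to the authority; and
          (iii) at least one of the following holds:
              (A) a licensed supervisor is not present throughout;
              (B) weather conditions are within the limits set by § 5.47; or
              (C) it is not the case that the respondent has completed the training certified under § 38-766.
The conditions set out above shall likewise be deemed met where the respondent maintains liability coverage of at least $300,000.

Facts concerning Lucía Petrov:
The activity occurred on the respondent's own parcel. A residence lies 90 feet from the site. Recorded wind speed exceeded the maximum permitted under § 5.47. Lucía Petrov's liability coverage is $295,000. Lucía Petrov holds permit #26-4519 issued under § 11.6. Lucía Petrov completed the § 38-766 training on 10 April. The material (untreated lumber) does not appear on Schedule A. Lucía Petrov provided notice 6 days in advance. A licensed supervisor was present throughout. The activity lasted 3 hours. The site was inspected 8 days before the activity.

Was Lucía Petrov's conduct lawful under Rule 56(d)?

No — unlawful.

(1) not (Schedule A material) — met.
(A) not (holds permit) — not satisfied.
(B) no residence in 150 ft — not met.
(i): F OR F → false.
(ii) own property — met.
So (a) is not satisfied (F AND T).
(i) ≤ 4 hrs duration — satisfied.
(A) site inspected — satisfied.
(B) ≥10 days' notice — not satisfied.
(ii) = T OR F = true.
(A) not (supervisor present) — not met.
(B) weather ok — not satisfied.
(C) not (training certified) — not met.
(iii) = F OR F OR F = false.
(b) = T AND T AND F = false.
(2) = F OR F = false.
Overall: T AND F → false.
Exception (coverage ≥ $300,000) — not satisfied.
Result: main false OR exception false → false.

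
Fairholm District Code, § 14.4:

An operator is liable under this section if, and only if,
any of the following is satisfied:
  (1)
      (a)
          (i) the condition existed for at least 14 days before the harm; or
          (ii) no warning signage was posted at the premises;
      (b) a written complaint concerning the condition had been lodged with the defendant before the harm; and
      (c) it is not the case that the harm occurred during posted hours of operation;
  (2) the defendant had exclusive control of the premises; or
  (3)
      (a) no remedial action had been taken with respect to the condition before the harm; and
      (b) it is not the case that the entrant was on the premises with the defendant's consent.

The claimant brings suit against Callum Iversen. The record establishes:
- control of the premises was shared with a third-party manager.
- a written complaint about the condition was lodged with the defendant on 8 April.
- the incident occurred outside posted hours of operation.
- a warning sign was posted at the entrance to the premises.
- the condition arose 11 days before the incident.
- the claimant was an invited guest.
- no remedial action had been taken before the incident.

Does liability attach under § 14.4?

No — not liable.

(i) condition ≥14 days old — fails.
(ii) no signage posted — fails.
So (a) is not satisfied (F OR F).
(b) complaint lodged — satisfied.
(c) not (during posted hours) — satisfied.
(1) = F AND T AND T = false.
(2) exclusive control — not met.
(a) no remedial action — satisfied.
(b) not (consent to enter) — not satisfied.
So (3) is not satisfied (T AND F).
Overall: F OR F OR F → false.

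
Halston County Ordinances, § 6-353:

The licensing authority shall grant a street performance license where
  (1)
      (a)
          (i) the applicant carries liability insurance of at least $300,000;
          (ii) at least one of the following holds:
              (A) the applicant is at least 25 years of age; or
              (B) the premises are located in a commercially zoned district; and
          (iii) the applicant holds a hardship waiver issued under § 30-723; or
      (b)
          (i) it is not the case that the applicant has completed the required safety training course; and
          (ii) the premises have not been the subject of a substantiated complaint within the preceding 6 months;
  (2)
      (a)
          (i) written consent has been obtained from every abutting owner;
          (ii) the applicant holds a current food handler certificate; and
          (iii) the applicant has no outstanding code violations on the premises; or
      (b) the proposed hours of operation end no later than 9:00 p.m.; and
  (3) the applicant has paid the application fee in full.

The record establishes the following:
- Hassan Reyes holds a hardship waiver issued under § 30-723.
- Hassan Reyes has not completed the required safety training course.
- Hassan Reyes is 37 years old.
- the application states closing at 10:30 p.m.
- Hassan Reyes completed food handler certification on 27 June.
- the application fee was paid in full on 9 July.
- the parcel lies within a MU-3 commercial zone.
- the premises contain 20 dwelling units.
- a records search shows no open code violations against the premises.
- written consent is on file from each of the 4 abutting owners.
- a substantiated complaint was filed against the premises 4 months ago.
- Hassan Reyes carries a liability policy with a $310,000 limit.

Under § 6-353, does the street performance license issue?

(i) insurance ≥ $300,000 — satisfied.
(A) age ≥ 25 — met.
(B) commercially zoned — holds.
(ii): T OR T → true.
(iii) hardship waiver — satisfied.
So (a) is satisfied (T AND T AND T).
(i) not (safety training) — met.
(ii) no complaint in 6 mo. — not satisfied.
So (b) is not satisfied (T AND F).
(1): T OR F → true.
(i) all abutters consent — holds.
(ii) food handler cert. — satisfied.
(iii) no code violations — holds.
(a): T AND T AND T → true.
(b) closes by 9 p.m. — not met.
(2) = T OR F = true.
(3) fee paid — met.
Overall = T AND T AND T = true.

Yes — granted.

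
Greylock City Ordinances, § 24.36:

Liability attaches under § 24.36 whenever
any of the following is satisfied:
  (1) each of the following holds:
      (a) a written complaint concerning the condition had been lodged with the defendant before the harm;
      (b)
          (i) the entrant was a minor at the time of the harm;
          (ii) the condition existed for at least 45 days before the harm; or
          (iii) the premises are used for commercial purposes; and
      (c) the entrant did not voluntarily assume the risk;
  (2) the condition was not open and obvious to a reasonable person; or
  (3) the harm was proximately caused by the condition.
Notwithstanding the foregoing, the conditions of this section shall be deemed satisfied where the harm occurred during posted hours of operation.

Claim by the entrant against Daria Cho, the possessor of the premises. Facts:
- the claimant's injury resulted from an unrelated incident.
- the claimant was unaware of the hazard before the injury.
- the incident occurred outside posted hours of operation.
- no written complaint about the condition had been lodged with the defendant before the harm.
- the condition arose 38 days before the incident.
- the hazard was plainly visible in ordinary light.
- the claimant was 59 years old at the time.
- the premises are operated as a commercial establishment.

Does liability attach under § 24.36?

(a) complaint lodged — fails.
(i) entrant a minor — not met.
(ii) condition ≥45 days old — not satisfied.
(iii) commercial use — satisfied.
(b) = F OR F OR T = true.
(c) no assumed risk — holds.
(1) = F AND T AND T = false.
(2) not open/obvious — not met.
(3) proximate cause — not met.
Overall = F OR F OR F = false.
Exception (during posted hours) — not satisfied.
Result: main false OR exception false → false.

No — not liable.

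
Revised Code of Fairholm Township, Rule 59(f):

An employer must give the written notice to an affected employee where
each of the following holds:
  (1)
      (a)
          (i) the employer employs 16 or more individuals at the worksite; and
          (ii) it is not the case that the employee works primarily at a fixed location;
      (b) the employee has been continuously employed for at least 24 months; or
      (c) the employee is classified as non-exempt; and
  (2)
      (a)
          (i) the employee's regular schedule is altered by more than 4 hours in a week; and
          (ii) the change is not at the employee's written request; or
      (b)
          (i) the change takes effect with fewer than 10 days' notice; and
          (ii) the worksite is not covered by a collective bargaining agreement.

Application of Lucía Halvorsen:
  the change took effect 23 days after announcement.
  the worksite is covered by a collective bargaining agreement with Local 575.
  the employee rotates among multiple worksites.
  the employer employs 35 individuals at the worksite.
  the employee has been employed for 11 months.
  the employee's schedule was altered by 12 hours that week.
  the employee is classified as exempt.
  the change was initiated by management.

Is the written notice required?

(i) ≥ 16 at site — met.
(ii) not (fixed location) — met.
(a): T AND T → true.
(b) tenure ≥ 24 mo. — not satisfied.
(c) non-exempt — not satisfied.
So (1) is satisfied (T OR F OR F).
(i) schedule shift > 4h — holds.
(ii) not employee-requested — satisfied.
So (a) is satisfied (T AND T).
(i) < 10 days' notice — fails.
(ii) no CBA — not satisfied.
So (b) is not satisfied (F AND F).
So (2) is satisfied (T OR F).
Overall = T AND T = true.

Yes — required.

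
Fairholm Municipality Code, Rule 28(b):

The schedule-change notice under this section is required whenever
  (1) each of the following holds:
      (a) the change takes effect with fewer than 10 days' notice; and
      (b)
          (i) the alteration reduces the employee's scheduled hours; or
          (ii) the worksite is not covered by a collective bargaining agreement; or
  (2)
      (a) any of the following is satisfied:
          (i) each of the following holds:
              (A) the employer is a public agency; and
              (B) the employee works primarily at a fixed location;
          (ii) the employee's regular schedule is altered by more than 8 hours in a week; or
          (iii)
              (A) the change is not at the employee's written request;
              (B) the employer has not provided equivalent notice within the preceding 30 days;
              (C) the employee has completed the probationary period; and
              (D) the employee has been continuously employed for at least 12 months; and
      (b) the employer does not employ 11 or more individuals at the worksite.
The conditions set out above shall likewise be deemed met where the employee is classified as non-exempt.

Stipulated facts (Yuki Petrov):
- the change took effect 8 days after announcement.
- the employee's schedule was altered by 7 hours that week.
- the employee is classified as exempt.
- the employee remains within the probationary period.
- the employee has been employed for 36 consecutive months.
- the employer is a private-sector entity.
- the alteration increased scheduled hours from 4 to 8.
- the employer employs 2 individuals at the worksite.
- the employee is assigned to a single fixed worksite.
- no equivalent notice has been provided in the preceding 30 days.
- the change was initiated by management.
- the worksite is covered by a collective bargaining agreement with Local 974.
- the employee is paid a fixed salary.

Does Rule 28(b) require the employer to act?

No — not required.

(a) < 10 days' notice — met.
(i) hours reduced — not satisfied.
(ii) no CBA — fails.
(b): F OR F → false.
(1) = T AND F = false.
(A) public agency — fails.
(B) fixed location — met.
(i) = F AND T = false.
(ii) schedule shift > 8h — not satisfied.
(A) not employee-requested — met.
(B) no recent notice — satisfied.
(C) past probation — not satisfied.
(D) tenure ≥ 12 mo. — met.
(iii) = T AND T AND F AND T = false.
So (a) is not satisfied (F OR F OR F).
(b) not (≥ 11 at site) — holds.
(2) = F AND T = false.
Overall: F OR F → false.
Exception (non-exempt) — not satisfied.
Result: main false OR exception false → false.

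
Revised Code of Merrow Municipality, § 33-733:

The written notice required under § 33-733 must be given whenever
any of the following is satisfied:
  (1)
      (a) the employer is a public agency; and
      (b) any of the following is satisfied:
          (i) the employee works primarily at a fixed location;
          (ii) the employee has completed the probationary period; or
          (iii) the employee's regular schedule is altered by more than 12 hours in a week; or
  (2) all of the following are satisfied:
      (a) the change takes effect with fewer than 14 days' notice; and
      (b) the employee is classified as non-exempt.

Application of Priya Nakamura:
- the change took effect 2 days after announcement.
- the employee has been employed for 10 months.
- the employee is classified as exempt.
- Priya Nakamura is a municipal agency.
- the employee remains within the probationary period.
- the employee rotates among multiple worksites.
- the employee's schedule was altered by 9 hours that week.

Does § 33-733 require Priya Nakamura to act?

(a) public agency — holds.
(i) fixed location — fails.
(ii) past probation — fails.
(iii) schedule shift > 12h — fails.
(b) = F OR F OR F = false.
So (1) is not satisfied (T AND F).
(a) < 14 days' notice — holds.
(b) non-exempt — not satisfied.
(2) = T AND F = false.
So Overall is not satisfied (F OR F).

No — not required.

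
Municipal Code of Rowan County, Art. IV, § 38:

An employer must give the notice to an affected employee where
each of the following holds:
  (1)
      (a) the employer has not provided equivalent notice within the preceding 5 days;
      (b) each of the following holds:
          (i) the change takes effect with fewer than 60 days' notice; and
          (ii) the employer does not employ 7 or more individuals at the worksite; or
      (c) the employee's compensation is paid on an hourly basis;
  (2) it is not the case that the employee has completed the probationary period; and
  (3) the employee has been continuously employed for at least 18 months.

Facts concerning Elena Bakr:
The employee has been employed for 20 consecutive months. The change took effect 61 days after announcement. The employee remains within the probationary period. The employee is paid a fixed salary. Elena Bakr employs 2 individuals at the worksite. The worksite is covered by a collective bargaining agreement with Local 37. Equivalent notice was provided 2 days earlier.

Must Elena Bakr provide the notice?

(a) no recent notice — not satisfied.
(i) < 60 days' notice — not satisfied.
(ii) not (≥ 7 at site) — holds.
(b): F AND T → false.
(c) hourly-paid — not satisfied.
So (1) is not satisfied (F OR F OR F).
(2) not (past probation) — holds.
(3) tenure ≥ 18 mo. — satisfied.
Overall = F AND T AND T = false.

No — not required.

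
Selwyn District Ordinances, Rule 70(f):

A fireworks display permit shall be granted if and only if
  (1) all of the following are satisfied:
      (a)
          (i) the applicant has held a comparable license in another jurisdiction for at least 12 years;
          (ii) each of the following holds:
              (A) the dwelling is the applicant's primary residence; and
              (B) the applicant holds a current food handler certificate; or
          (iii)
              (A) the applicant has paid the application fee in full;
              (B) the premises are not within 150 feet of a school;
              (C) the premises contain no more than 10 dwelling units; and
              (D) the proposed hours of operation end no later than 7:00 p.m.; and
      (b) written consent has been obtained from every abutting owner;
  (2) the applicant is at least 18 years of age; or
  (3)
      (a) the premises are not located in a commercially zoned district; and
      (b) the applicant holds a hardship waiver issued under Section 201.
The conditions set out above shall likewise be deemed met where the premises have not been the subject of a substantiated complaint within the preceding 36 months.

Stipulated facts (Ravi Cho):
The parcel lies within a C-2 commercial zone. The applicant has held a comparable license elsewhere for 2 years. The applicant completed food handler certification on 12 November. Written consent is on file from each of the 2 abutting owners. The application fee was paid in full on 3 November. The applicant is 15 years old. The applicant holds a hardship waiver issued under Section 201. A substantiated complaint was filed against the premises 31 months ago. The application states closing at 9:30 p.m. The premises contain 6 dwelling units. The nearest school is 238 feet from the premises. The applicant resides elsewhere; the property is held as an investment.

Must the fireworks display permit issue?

(i) prior license ≥ 12 yr — fails.
(A) primary residence — fails.
(B) food handler cert. — met.
So (ii) is not satisfied (F AND T).
(A) fee paid — met.
(B) ≥150 ft from school — satisfied.
(C) ≤ 10 units — satisfied.
(D) closes by 7 p.m. — fails.
So (iii) is not satisfied (T AND T AND T AND F).
(a) = F OR F OR F = false.
(b) all abutters consent — satisfied.
So (1) is not satisfied (F AND T).
(2) age ≥ 18 — not met.
(a) not (commercially zoned) — not met.
(b) hardship waiver — met.
So (3) is not satisfied (F AND T).
Overall: F OR F OR F → false.
Exception (no complaint in 36 mo.) — not satisfied.
Result: main false OR exception false → false.

No — denied.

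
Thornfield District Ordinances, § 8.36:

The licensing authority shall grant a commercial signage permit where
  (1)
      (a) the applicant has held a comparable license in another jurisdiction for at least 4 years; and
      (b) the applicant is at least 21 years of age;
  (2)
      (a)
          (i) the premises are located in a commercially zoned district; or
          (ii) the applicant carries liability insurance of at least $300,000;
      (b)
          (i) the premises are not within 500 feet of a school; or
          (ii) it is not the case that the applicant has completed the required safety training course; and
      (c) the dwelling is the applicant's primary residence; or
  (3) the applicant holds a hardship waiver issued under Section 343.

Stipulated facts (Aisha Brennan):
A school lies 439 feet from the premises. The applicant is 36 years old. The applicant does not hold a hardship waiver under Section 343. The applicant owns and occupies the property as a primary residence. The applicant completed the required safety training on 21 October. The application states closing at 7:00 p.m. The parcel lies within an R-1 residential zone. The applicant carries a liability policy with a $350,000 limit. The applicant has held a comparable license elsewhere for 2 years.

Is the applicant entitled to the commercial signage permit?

No — denied.

(a) prior license ≥ 4 yr — not satisfied.
(b) age ≥ 21 — met.
(1): F AND T → false.
(i) commercially zoned — not met.
(ii) insurance ≥ $300,000 — satisfied.
(a) = F OR T = true.
(i) ≥500 ft from school — fails.
(ii) not (safety training) — fails.
(b): F OR F → false.
(c) primary residence — met.
(2): T AND F AND T → false.
(3) hardship waiver — not satisfied.
Overall: F OR F OR F → false.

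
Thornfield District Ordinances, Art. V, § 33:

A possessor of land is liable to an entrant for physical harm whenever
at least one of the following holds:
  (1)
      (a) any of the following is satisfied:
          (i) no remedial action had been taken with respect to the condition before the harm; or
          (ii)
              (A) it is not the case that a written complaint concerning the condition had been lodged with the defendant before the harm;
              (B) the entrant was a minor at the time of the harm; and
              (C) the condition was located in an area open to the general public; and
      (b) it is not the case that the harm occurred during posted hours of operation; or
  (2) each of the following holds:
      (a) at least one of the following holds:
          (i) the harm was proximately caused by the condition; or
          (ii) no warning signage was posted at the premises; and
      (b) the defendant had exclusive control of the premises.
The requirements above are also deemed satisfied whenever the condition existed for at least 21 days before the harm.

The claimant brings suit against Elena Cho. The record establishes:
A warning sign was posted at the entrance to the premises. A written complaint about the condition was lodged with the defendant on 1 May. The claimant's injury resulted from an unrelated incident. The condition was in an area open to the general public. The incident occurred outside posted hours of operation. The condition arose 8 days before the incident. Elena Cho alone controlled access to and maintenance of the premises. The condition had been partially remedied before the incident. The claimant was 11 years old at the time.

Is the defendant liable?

No — not liable.

(i) no remedial action — fails.
(A) not (complaint lodged) — not met.
(B) entrant a minor — satisfied.
(C) public area — holds.
So (ii) is not satisfied (F AND T AND T).
(a) = F OR F = false.
(b) not (during posted hours) — met.
(1) = F AND T = false.
(i) proximate cause — not satisfied.
(ii) no signage posted — not satisfied.
(a): F OR F → false.
(b) exclusive control — holds.
So (2) is not satisfied (F AND T).
Overall: F OR F → false.
Exception (condition ≥21 days old) — not satisfied.
Result: main false OR exception false → false.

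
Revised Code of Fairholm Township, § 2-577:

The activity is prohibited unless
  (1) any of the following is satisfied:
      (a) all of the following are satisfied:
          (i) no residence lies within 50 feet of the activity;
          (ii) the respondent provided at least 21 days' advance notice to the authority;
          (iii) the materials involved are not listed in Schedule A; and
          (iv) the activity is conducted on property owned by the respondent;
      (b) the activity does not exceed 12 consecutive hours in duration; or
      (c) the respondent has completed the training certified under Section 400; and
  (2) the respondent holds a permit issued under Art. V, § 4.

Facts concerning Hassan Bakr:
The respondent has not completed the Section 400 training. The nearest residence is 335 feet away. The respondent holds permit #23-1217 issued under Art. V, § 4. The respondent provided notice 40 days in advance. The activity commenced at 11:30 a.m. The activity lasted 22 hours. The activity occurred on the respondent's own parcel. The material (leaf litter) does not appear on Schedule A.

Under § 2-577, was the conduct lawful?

Yes — lawful.

(i) no residence in 50 ft — holds.
(ii) ≥21 days' notice — met.
(iii) not (Schedule A material) — satisfied.
(iv) own property — met.
So (a) is satisfied (T AND T AND T AND T).
(b) ≤ 12 hrs duration — fails.
(c) training certified — not satisfied.
(1): T OR F OR F → true.
(2) holds permit — met.
Overall = T AND T = true.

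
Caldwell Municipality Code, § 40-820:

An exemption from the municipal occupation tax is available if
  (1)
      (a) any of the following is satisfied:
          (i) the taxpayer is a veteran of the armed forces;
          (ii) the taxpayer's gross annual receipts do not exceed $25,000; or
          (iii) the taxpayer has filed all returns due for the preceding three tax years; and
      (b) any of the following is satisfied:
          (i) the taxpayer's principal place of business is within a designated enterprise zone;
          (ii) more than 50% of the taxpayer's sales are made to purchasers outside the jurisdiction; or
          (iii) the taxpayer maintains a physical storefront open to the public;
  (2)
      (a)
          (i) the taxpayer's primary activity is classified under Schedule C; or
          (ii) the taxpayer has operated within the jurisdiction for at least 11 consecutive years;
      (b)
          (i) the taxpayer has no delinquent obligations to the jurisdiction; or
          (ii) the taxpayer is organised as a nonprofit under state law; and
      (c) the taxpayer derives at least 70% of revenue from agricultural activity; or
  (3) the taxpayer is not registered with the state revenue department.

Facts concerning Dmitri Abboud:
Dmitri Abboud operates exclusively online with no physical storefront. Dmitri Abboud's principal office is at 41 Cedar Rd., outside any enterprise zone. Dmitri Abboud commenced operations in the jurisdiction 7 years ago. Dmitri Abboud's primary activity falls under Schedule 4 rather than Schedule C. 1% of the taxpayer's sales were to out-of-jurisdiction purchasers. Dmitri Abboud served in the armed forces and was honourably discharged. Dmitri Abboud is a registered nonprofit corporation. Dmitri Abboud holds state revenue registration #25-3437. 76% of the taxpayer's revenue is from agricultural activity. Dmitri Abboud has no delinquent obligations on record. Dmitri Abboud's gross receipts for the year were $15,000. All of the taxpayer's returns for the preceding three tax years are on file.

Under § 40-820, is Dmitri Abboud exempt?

(i) veteran — satisfied.
(ii) receipts ≤ $25,000 — met.
(iii) returns current — holds.
(a) = T OR T OR T = true.
(i) in enterprise zone — not satisfied.
(ii) >50% out-of-jur. sales — not met.
(iii) has storefront — fails.
(b) = F OR F OR F = false.
(1): T AND F → false.
(i) Schedule C activity — fails.
(ii) ≥ 11 yrs in jurisdiction — not met.
So (a) is not satisfied (F OR F).
(i) no delinquency — met.
(ii) nonprofit — met.
(b) = T OR T = true.
(c) ≥70% agricultural — holds.
So (2) is not satisfied (F AND T AND T).
(3) not (state-registered) — not satisfied.
Overall: F OR F OR F → false.

No — not exempt.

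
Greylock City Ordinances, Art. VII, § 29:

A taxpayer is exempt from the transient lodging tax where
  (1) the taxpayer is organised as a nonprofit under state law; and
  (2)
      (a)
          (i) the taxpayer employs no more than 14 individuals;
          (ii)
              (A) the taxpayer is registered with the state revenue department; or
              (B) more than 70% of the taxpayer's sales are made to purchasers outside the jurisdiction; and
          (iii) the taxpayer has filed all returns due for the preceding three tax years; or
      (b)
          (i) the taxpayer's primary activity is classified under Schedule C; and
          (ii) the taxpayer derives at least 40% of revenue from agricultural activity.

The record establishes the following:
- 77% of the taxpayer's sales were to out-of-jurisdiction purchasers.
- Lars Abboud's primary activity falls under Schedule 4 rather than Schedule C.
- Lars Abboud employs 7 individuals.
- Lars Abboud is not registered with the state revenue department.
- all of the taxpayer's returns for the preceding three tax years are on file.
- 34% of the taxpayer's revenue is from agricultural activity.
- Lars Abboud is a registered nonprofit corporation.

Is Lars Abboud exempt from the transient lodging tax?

(1) nonprofit — satisfied.
(i) ≤ 14 employees — holds.
(A) state-registered — fails.
(B) >70% out-of-jur. sales — met.
(ii) = F OR T = true.
(iii) returns current — met.
(a) = T AND T AND T = true.
(i) Schedule C activity — not satisfied.
(ii) ≥40% agricultural — not satisfied.
(b) = F AND F = false.
(2): T OR F → true.
Overall = T AND T = true.

Yes — exempt.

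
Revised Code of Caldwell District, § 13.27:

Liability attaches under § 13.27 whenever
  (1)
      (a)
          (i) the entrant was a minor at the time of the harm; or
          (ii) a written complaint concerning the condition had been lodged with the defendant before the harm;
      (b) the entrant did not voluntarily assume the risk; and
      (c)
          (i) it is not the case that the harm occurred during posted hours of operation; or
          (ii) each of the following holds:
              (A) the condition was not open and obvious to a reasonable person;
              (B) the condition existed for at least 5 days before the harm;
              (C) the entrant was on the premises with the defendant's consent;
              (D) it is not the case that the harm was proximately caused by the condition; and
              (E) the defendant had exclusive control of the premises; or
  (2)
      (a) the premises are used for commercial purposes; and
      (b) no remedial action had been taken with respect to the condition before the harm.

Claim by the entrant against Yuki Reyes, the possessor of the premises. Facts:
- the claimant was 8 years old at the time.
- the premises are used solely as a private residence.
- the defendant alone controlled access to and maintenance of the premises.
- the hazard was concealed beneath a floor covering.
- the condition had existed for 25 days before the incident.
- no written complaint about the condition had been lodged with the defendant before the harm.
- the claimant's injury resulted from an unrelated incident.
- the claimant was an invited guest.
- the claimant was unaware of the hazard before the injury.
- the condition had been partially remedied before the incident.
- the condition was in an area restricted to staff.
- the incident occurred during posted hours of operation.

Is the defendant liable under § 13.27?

Yes — liable.

(i) entrant a minor — met.
(ii) complaint lodged — not satisfied.
So (a) is satisfied (T OR F).
(b) no assumed risk — met.
(i) not (during posted hours) — not satisfied.
(A) not open/obvious — met.
(B) condition ≥5 days old — met.
(C) consent to enter — holds.
(D) not (proximate cause) — met.
(E) exclusive control — met.
So (ii) is satisfied (T AND T AND T AND T AND T).
(c): F OR T → true.
So (1) is satisfied (T AND T AND T).
(a) commercial use — fails.
(b) no remedial action — not satisfied.
So (2) is not satisfied (F AND F).
So Overall is satisfied (T OR F).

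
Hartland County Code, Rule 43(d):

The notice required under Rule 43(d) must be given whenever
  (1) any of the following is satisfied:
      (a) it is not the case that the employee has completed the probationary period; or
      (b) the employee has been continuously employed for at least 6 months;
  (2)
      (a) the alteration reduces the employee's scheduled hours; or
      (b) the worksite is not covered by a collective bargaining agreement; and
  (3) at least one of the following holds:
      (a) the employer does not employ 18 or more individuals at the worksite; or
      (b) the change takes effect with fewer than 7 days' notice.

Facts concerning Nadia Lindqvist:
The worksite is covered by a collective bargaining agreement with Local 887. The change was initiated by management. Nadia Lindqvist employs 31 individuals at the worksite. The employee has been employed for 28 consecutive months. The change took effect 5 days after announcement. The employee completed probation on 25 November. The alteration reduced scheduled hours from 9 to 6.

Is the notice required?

(a) not (past probation) — fails.
(b) tenure ≥ 6 mo. — met.
(1) = F OR T = true.
(a) hours reduced — met.
(b) no CBA — not satisfied.
So (2) is satisfied (T OR F).
(a) not (≥ 18 at site) — not satisfied.
(b) < 7 days' notice — met.
(3): F OR T → true.
Overall = T AND T AND T = true.

Yes — required.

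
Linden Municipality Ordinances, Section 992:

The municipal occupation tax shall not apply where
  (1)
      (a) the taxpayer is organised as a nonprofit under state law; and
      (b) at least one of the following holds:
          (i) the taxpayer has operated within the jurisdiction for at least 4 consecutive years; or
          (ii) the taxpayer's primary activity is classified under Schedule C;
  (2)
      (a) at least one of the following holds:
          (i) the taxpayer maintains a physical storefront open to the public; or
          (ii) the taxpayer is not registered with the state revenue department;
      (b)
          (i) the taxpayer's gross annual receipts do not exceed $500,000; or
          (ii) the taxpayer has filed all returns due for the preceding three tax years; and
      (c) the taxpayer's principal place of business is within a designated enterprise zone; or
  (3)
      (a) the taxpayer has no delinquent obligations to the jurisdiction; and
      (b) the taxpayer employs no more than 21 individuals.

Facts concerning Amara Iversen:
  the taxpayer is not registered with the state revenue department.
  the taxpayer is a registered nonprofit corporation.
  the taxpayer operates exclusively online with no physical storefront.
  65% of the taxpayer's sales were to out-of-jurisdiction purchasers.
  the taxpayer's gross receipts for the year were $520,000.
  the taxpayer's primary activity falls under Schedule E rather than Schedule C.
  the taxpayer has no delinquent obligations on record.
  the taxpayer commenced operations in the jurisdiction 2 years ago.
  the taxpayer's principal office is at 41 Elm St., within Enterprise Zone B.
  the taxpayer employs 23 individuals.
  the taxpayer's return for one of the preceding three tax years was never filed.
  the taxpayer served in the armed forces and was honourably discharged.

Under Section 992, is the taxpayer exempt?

(a) nonprofit — holds.
(i) ≥ 4 yrs in jurisdiction — not met.
(ii) Schedule C activity — fails.
(b): F OR F → false.
(1) = T AND F = false.
(i) has storefront — not satisfied.
(ii) not (state-registered) — met.
So (a) is satisfied (F OR T).
(i) receipts ≤ $500,000 — not met.
(ii) returns current — not met.
(b): F OR F → false.
(c) in enterprise zone — satisfied.
(2) = T AND F AND T = false.
(a) no delinquency — satisfied.
(b) ≤ 21 employees — not met.
(3) = T AND F = false.
Overall: F OR F OR F → false.

No — not exempt.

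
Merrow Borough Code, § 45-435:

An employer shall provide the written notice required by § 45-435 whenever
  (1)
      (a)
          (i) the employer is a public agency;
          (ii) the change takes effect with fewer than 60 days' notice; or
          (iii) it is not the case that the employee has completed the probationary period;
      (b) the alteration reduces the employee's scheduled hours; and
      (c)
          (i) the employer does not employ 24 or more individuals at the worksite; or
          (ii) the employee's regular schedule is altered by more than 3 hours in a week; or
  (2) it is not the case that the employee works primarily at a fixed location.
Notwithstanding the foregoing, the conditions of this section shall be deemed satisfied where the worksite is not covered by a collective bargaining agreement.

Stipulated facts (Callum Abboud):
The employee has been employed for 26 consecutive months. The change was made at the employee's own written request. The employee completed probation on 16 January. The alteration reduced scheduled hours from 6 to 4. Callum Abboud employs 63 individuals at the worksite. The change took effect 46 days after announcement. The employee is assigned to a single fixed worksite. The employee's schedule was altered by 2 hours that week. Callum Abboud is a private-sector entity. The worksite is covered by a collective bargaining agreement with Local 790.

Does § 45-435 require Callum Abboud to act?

(i) public agency — not satisfied.
(ii) < 60 days' notice — met.
(iii) not (past probation) — not satisfied.
(a) = F OR T OR F = true.
(b) hours reduced — holds.
(i) not (≥ 24 at site) — fails.
(ii) schedule shift > 3h — not met.
So (c) is not satisfied (F OR F).
So (1) is not satisfied (T AND T AND F).
(2) not (fixed location) — not satisfied.
So Overall is not satisfied (F OR F).
Exception (no CBA) — not satisfied.
Result: main false OR exception false → false.

No — not required.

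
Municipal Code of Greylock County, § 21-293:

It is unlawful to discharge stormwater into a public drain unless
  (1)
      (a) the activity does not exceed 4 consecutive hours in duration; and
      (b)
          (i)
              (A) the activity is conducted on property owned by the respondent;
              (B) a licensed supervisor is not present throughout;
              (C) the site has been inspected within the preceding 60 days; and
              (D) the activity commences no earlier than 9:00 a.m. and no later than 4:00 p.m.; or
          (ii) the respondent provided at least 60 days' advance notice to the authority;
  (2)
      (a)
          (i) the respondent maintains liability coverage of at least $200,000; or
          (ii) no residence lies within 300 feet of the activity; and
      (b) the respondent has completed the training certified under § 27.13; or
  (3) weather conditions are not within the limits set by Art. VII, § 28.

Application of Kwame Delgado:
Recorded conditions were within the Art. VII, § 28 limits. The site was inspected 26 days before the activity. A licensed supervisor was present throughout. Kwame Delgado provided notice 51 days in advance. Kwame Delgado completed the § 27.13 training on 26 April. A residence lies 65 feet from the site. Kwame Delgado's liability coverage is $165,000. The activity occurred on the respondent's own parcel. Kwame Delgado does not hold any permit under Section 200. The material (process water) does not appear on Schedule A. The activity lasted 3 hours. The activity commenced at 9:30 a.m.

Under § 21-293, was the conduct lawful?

No — unlawful.

(a) ≤ 4 hrs duration — met.
(A) own property — holds.
(B) not (supervisor present) — fails.
(C) site inspected — met.
(D) start within hours — met.
(i): T AND F AND T AND T → false.
(ii) ≥60 days' notice — fails.
(b) = F OR F = false.
(1): T AND F → false.
(i) coverage ≥ $200,000 — not met.
(ii) no residence in 300 ft — not satisfied.
(a): F OR F → false.
(b) training certified — holds.
(2): F AND T → false.
(3) not (weather ok) — fails.
So Overall is not satisfied (F OR F OR F).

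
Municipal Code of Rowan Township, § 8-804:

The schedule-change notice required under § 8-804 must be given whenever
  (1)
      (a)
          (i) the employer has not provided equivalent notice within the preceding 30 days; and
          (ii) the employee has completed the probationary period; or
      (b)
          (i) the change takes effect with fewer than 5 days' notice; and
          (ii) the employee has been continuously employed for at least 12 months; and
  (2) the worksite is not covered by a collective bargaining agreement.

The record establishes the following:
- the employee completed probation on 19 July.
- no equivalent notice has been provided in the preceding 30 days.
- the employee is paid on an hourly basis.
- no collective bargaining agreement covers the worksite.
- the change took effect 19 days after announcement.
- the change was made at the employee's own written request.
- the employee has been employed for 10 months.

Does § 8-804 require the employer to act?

Yes — required.

(i) no recent notice — holds.
(ii) past probation — holds.
(a) = T AND T = true.
(i) < 5 days' notice — not satisfied.
(ii) tenure ≥ 12 mo. — not satisfied.
So (b) is not satisfied (F AND F).
So (1) is satisfied (T OR F).
(2) no CBA — met.
Overall: T AND T → true.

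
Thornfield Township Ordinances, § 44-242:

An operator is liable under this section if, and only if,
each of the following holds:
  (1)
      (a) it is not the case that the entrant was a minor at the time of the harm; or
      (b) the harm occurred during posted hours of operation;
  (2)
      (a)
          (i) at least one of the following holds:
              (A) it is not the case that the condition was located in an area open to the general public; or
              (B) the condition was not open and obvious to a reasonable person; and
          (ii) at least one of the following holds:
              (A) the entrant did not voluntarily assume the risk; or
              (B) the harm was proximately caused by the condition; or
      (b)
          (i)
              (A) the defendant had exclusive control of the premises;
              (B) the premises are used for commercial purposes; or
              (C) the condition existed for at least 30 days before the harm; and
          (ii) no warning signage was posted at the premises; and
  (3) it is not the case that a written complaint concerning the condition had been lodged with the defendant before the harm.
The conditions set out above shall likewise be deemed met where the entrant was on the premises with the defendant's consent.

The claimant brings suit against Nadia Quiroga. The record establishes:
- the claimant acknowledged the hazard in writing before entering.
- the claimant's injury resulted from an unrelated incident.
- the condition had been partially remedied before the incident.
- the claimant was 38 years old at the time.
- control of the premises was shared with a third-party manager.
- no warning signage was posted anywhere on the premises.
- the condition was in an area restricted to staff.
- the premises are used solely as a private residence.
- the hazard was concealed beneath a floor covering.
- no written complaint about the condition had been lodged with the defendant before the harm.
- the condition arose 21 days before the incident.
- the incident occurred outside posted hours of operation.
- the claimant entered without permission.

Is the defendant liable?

No — not liable.

(a) not (entrant a minor) — satisfied.
(b) during posted hours — not met.
(1) = T OR F = true.
(A) not (public area) — satisfied.
(B) not open/obvious — holds.
(i) = T OR T = true.
(A) no assumed risk — not met.
(B) proximate cause — not met.
(ii): F OR F → false.
So (a) is not satisfied (T AND F).
(A) exclusive control — not satisfied.
(B) commercial use — fails.
(C) condition ≥30 days old — not met.
So (i) is not satisfied (F OR F OR F).
(ii) no signage posted — met.
(b) = F AND T = false.
So (2) is not satisfied (F OR F).
(3) not (complaint lodged) — holds.
Overall = T AND F AND T = false.
Exception (consent to enter) — not satisfied.
Result: main false OR exception false → false.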